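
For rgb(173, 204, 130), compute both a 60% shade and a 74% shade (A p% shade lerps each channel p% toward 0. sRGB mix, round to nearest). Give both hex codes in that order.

#455234, #2D3522

60% shade:
  R: 173 − 103.8 = 69.2 → 69
  G: 204 + 0.6×(0−204) = 204 − 122.4 = 81.6 → 82
  B: 130 − 78 = 52 → 52
  → #455234
74% shade:
  R: 173 − 128.02 = 44.98 → 45
  G: 204 − 150.96 = 53.04 → 53
  B: 130 − 96.2 = 33.8 → 34
  → #2D3522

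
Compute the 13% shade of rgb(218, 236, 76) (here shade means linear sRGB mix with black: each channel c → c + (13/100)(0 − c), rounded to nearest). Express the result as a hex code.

Per channel, c → c + 0.13(0 − c):
  R: 218 − 28.34 = 189.66 → 190
  G: 236 + 0.13×(0−236) = 236 − 30.68 = 205.32 → 205
  B: 76 + 0.13×(0−76) = 76 − 9.88 = 66.12 → 66
rgb(190, 205, 66) = #BECD42.

#BECD42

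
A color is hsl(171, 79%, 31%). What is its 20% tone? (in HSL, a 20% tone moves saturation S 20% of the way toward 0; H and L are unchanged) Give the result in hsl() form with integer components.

S moves 20% from 79 toward 0: 79 − 15.8 = 63.2 → 63.
H and L are unchanged.

hsl(171, 63%, 31%)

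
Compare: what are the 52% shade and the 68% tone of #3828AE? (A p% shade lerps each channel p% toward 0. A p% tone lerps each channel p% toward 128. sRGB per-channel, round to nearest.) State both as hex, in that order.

#3828AE is rgb(56, 40, 174).
52% shade:
  R: 56 − 29.12 = 26.88 → 27
  G: 40 − 20.8 = 19.2 → 19
  B: 174 − 90.48 = 83.52 → 84
  → #1B1354
68% tone:
  R: 56 + 0.68×(128−56) = 56 + 48.96 = 104.96 → 105
  G: 40 + 0.68×(128−40) = 40 + 59.84 = 99.84 → 100
  B: 174 + 0.68×(128−174) = 174 − 31.28 = 142.72 → 143
  → #69648F

#1B1354, #69648F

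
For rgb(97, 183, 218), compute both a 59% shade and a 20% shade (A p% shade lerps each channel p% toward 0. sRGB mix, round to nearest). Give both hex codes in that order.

#284B59, #4E92AE

59% shade:
  R: 97 + 0.59×(0−97) = 97 − 57.23 = 39.77 → 40
  G: 183 + 0.59×(0−183) = 183 − 107.97 = 75.03 → 75
  B: 218 + 0.59×(0−218) = 218 − 128.62 = 89.38 → 89
  → #284B59
20% shade:
  R: 97 − 19.4 = 77.6 → 78
  G: 183 + 0.2×(0−183) = 183 − 36.6 = 146.4 → 146
  B: 218 + 0.2×(0−218) = 218 − 43.6 = 174.4 → 174
  → #4E92AE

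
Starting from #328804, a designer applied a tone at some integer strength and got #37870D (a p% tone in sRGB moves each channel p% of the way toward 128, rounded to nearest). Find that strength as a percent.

7%

#328804 is rgb(50, 136, 4); #37870D is rgb(55, 135, 13).
On the B channel (widest range): 13 ≈ 4 + (p/100)(128 − 4), so p ≈ 100×(13 − 4)/(128 − 4) = 900/124 = 7.26.
p = 7 reproduces all three channels after rounding.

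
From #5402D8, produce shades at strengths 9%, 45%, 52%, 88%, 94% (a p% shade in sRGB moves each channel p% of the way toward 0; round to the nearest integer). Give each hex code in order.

#5402D8 is rgb(84, 2, 216).
9%: (84 − 7.56 = 76.44→76, 2→2, 216 − 19.44 = 196.56→197) → #4C02C5
45%: (84 − 37.8 = 46.2→46, 2 − 0.9 = 1.1→1, 216 − 97.2 = 118.8→119) → #2E0177
52%: (84 − 43.68 = 40.32→40, 2 − 1.04 = 0.96→1, 216 − 112.32 = 103.68→104) → #280168
88%: (84 − 73.92 = 10.08→10, 2 − 1.76 = 0.24→0, 216 − 190.08 = 25.92→26) → #0A001A
94%: (84 − 78.96 = 5.04→5, 2 − 1.88 = 0.12→0, 216 − 203.04 = 12.96→13) → #05000D

#4C02C5, #2E0177, #280168, #0A001A, #05000D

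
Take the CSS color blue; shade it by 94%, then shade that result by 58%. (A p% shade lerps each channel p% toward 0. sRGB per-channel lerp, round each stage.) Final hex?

#000006

CSS blue is rgb(0, 0, 255).
A 94% shade moves each channel 94% toward 0:
  R: 0 + 0.94×(0−0) = 0 + 0 = 0 → 0
  G: 0 + 0 = 0 → 0
  B: 255 + 0.94×(0−255) = 255 − 239.7 = 15.3 → 15
After the shade: rgb(0, 0, 15) = #00000F.
A 58% shade moves each channel 58% toward 0:
  R: 0 + 0.58×(0−0) = 0 + 0 = 0 → 0
  G: 0 + 0.58×(0−0) = 0 + 0 = 0 → 0
  B: 15 − 8.7 = 6.3 → 6
rgb(0, 0, 6) = #000006.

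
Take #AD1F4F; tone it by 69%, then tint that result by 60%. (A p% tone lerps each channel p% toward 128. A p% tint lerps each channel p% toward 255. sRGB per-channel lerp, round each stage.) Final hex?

#AD1F4F is rgb(173, 31, 79).
Lerp each channel 69% toward 128:
  R: 173 + 0.69×(128−173) = 173 − 31.05 = 141.95 → 142
  G: 31 + 0.69×(128−31) = 31 + 66.93 = 97.93 → 98
  B: 79 + 0.69×(128−79) = 79 + 33.81 = 112.81 → 113
After the tone: rgb(142, 98, 113) = #8E6271.
Lerp each channel 60% toward 255:
  R: 142 + 0.6×(255−142) = 142 + 67.8 = 209.8 → 210
  G: 98 + 0.6×(255−98) = 98 + 94.2 = 192.2 → 192
  B: 113 + 0.6×(255−113) = 113 + 85.2 = 198.2 → 198
rgb(210, 192, 198) = #D2C0C6.

#D2C0C6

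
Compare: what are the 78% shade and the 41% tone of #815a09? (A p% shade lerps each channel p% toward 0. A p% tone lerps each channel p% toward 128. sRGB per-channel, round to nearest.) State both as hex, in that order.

#815a09 is rgb(129, 90, 9).
78% shade:
  R: 129 + 0.78×(0−129) = 129 − 100.62 = 28.38 → 28
  G: 90 + 0.78×(0−90) = 90 − 70.2 = 19.8 → 20
  B: 9 − 7.02 = 1.98 → 2
  → #1c1402
41% tone:
  R: 129 − 0.41 = 128.59 → 129
  G: 90 + 0.41×(128−90) = 90 + 15.58 = 105.58 → 106
  B: 9 + 0.41×(128−9) = 9 + 48.79 = 57.79 → 58
  → #816a3a

#1c1402, #816a3a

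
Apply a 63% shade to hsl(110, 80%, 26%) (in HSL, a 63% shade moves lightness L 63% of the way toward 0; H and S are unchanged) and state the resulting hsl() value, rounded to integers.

L moves 63% from 26 toward 0: 26 − 16.38 = 9.62 → 10.
H and S are unchanged.

hsl(110, 80%, 10%)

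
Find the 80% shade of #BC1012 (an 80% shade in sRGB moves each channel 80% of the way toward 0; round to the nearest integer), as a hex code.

#BC1012 is rgb(188, 16, 18).
Per channel, c → c + 0.8(0 − c):
  R: 188 − 150.4 = 37.6 → 38
  G: 16 + 0.8×(0−16) = 16 − 12.8 = 3.2 → 3
  B: 18 + 0.8×(0−18) = 18 − 14.4 = 3.6 → 4
rgb(38, 3, 4) = #260304.

#260304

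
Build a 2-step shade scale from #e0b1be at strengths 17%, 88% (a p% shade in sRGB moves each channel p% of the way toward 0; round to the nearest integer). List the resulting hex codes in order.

#ba939e, #1b1517

#e0b1be is rgb(224, 177, 190).
17%: (224 − 38.08 = 185.92→186, 177 − 30.09 = 146.91→147, 190 − 32.3 = 157.7→158) → #ba939e
88%: (224 − 197.12 = 26.88→27, 177 − 155.76 = 21.24→21, 190 − 167.2 = 22.8→23) → #1b1517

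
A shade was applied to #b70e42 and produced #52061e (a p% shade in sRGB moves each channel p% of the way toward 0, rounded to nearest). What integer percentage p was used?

55%

#b70e42 is rgb(183, 14, 66); #52061e is rgb(82, 6, 30).
On the R channel (widest range): 82 ≈ 183 + (p/100)(0 − 183), so p ≈ 100×(82 − 183)/(0 − 183) = -10100/-183 = 55.19.
p = 55 reproduces all three channels after rounding.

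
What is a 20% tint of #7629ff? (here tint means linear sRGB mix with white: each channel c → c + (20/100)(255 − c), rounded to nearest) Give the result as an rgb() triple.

rgb(145, 84, 255)

#7629ff is rgb(118, 41, 255).
Lerp each channel 20% toward 255:
  R: 118 + 0.2×(255−118) = 118 + 27.4 = 145.4 → 145
  G: 41 + 0.2×(255−41) = 41 + 42.8 = 83.8 → 84
  B: 255 + 0.2×(255−255) = 255 + 0 = 255 → 255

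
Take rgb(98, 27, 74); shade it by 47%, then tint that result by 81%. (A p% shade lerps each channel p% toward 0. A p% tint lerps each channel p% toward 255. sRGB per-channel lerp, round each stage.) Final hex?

Lerp each channel 47% toward 0:
  R: 98 + 0.47×(0−98) = 98 − 46.06 = 51.94 → 52
  G: 27 + 0.47×(0−27) = 27 − 12.69 = 14.31 → 14
  B: 74 + 0.47×(0−74) = 74 − 34.78 = 39.22 → 39
After the shade: rgb(52, 14, 39) = #340E27.
Per channel, c → c + 0.81(255 − c):
  R: 52 + 0.81×(255−52) = 52 + 164.43 = 216.43 → 216
  G: 14 + 0.81×(255−14) = 14 + 195.21 = 209.21 → 209
  B: 39 + 174.96 = 213.96 → 214
rgb(216, 209, 214) = #D8D1D6.

#D8D1D6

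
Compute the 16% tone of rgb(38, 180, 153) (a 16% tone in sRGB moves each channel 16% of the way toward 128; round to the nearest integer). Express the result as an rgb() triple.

Per channel, c → c + 0.16(128 − c):
  R: 38 + 14.4 = 52.4 → 52
  G: 180 − 8.32 = 171.68 → 172
  B: 153 − 4 = 149 → 149

rgb(52, 172, 149)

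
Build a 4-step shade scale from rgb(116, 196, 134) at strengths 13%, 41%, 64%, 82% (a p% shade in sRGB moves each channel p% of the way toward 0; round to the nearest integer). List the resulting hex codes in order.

13%: (116 − 15.08 = 100.92→101, 196 − 25.48 = 170.52→171, 134 − 17.42 = 116.58→117) → #65AB75
41%: (116 − 47.56 = 68.44→68, 196 − 80.36 = 115.64→116, 134 − 54.94 = 79.06→79) → #44744F
64%: (116 − 74.24 = 41.76→42, 196 − 125.44 = 70.56→71, 134 − 85.76 = 48.24→48) → #2A4730
82%: (116 − 95.12 = 20.88→21, 196 − 160.72 = 35.28→35, 134 − 109.88 = 24.12→24) → #152318

#65AB75, #44744F, #2A4730, #152318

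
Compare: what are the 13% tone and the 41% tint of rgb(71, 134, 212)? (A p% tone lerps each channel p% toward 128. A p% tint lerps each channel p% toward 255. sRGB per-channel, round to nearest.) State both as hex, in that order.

13% tone:
  R: 71 + 7.41 = 78.41 → 78
  G: 134 − 0.78 = 133.22 → 133
  B: 212 − 10.92 = 201.08 → 201
  → #4E85C9
41% tint:
  R: 71 + 0.41×(255−71) = 71 + 75.44 = 146.44 → 146
  G: 134 + 0.41×(255−134) = 134 + 49.61 = 183.61 → 184
  B: 212 + 0.41×(255−212) = 212 + 17.63 = 229.63 → 230
  → #92B8E6

#4E85C9, #92B8E6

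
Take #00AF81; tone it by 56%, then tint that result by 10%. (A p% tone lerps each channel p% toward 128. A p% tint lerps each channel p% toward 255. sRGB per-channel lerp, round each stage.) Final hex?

#00AF81 is rgb(0, 175, 129).
Per channel, c → c + 0.56(128 − c):
  R: 0 + 71.68 = 71.68 → 72
  G: 175 + 0.56×(128−175) = 175 − 26.32 = 148.68 → 149
  B: 129 − 0.56 = 128.44 → 128
After the tone: rgb(72, 149, 128) = #489580.
A 10% tint moves each channel 10% toward 255:
  R: 72 + 0.1×(255−72) = 72 + 18.3 = 90.3 → 90
  G: 149 + 0.1×(255−149) = 149 + 10.6 = 159.6 → 160
  B: 128 + 12.7 = 140.7 → 141
rgb(90, 160, 141) = #5AA08D.

#5AA08D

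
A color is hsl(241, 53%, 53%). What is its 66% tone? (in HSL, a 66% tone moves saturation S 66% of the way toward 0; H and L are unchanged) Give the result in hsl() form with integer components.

S moves 66% from 53 toward 0: 53 − 34.98 = 18.02 → 18.
H and L are unchanged.

hsl(241, 18%, 53%)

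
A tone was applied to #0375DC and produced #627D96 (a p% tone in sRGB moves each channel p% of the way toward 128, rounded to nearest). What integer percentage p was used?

76%

#0375DC is rgb(3, 117, 220); #627D96 is rgb(98, 125, 150).
On the R channel (widest range): 98 ≈ 3 + (p/100)(128 − 3), so p ≈ 100×(98 − 3)/(128 − 3) = 9500/125 = 76.00.
p = 76 reproduces all three channels after rounding.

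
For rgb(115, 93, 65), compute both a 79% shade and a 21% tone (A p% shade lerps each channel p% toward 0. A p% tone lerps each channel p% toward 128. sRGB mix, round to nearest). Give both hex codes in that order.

79% shade:
  R: 115 − 90.85 = 24.15 → 24
  G: 93 + 0.79×(0−93) = 93 − 73.47 = 19.53 → 20
  B: 65 − 51.35 = 13.65 → 14
  → #18140e
21% tone:
  R: 115 + 0.21×(128−115) = 115 + 2.73 = 117.73 → 118
  G: 93 + 0.21×(128−93) = 93 + 7.35 = 100.35 → 100
  B: 65 + 0.21×(128−65) = 65 + 13.23 = 78.23 → 78
  → #76644e

#18140e, #76644e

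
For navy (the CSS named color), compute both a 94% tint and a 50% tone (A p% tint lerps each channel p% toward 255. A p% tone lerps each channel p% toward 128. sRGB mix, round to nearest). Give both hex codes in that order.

CSS navy is rgb(0, 0, 128).
94% tint:
  R: 0 + 0.94×(255−0) = 0 + 239.7 = 239.7 → 240
  G: 0 + 0.94×(255−0) = 0 + 239.7 = 239.7 → 240
  B: 128 + 0.94×(255−128) = 128 + 119.38 = 247.38 → 247
  → #F0F0F7
50% tone:
  R: 0 + 0.5×(128−0) = 0 + 64 = 64 → 64
  G: 0 + 64 = 64 → 64
  B: 128 + 0 = 128 → 128
  → #404080

#F0F0F7, #404080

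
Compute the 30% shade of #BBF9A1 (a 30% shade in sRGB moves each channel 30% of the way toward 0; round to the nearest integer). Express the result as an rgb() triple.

#BBF9A1 is rgb(187, 249, 161).
A 30% shade moves each channel 30% toward 0:
  R: 187 + 0.3×(0−187) = 187 − 56.1 = 130.9 → 131
  G: 249 + 0.3×(0−249) = 249 − 74.7 = 174.3 → 174
  B: 161 − 48.3 = 112.7 → 113

rgb(131, 174, 113)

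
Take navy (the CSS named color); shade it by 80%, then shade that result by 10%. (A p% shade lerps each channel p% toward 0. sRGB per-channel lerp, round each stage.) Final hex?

CSS navy is rgb(0, 0, 128).
Per channel, c → c + 0.8(0 − c):
  R: 0 + 0.8×(0−0) = 0 + 0 = 0 → 0
  G: 0 + 0.8×(0−0) = 0 + 0 = 0 → 0
  B: 128 + 0.8×(0−128) = 128 − 102.4 = 25.6 → 26
After the shade: rgb(0, 0, 26) = #00001a.
Per channel, c → c + 0.1(0 − c):
  R: 0 + 0 = 0 → 0
  G: 0 + 0 = 0 → 0
  B: 26 + 0.1×(0−26) = 26 − 2.6 = 23.4 → 23
rgb(0, 0, 23) = #000017.

#000017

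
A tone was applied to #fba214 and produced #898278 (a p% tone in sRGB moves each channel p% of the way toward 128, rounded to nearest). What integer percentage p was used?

#fba214 is rgb(251, 162, 20); #898278 is rgb(137, 130, 120).
On the R channel (widest range): 137 ≈ 251 + (p/100)(128 − 251), so p ≈ 100×(137 − 251)/(128 − 251) = -11400/-123 = 92.68.
p = 93 reproduces all three channels after rounding.

93%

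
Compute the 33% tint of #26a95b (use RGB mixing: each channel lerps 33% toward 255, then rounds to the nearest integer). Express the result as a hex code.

#26a95b is rgb(38, 169, 91).
Lerp each channel 33% toward 255:
  R: 38 + 0.33×(255−38) = 38 + 71.61 = 109.61 → 110
  G: 169 + 0.33×(255−169) = 169 + 28.38 = 197.38 → 197
  B: 91 + 0.33×(255−91) = 91 + 54.12 = 145.12 → 145
rgb(110, 197, 145) = #6ec591.

#6ec591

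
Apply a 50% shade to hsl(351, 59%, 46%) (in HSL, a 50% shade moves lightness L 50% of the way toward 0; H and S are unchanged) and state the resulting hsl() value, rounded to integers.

L moves 50% from 46 toward 0: 46 − 23 = 23 → 23.
H and S are unchanged.

hsl(351, 59%, 23%)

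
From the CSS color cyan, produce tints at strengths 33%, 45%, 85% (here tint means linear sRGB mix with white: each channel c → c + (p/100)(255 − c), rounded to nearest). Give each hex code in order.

CSS cyan is rgb(0, 255, 255).
33%: (0 + 84.15 = 84.15→84, 255→255, 255→255) → #54ffff
45%: (0 + 114.75 = 114.75→115, 255→255, 255→255) → #73ffff
85%: (0 + 216.75 = 216.75→217, 255→255, 255→255) → #d9ffff

#54ffff, #73ffff, #d9ffff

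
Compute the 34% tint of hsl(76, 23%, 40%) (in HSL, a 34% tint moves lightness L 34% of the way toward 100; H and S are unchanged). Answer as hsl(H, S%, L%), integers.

hsl(76, 23%, 60%)

L moves 34% from 40 toward 100: 40 + 20.4 = 60.4 → 60.
H and S are unchanged.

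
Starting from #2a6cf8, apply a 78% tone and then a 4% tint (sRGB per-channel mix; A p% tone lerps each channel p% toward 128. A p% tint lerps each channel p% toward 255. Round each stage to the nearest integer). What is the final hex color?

#2a6cf8 is rgb(42, 108, 248).
Per channel, c → c + 0.78(128 − c):
  R: 42 + 0.78×(128−42) = 42 + 67.08 = 109.08 → 109
  G: 108 + 0.78×(128−108) = 108 + 15.6 = 123.6 → 124
  B: 248 − 93.6 = 154.4 → 154
After the tone: rgb(109, 124, 154) = #6d7c9a.
A 4% tint moves each channel 4% toward 255:
  R: 109 + 5.84 = 114.84 → 115
  G: 124 + 5.24 = 129.24 → 129
  B: 154 + 4.04 = 158.04 → 158
rgb(115, 129, 158) = #73819e.

#73819e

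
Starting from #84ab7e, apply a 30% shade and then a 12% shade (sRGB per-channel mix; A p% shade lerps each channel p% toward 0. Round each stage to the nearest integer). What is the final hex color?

#84ab7e is rgb(132, 171, 126).
Lerp each channel 30% toward 0:
  R: 132 + 0.3×(0−132) = 132 − 39.6 = 92.4 → 92
  G: 171 + 0.3×(0−171) = 171 − 51.3 = 119.7 → 120
  B: 126 − 37.8 = 88.2 → 88
After the shade: rgb(92, 120, 88) = #5c7858.
Per channel, c → c + 0.12(0 − c):
  R: 92 − 11.04 = 80.96 → 81
  G: 120 + 0.12×(0−120) = 120 − 14.4 = 105.6 → 106
  B: 88 − 10.56 = 77.44 → 77
rgb(81, 106, 77) = #516a4d.

#516a4d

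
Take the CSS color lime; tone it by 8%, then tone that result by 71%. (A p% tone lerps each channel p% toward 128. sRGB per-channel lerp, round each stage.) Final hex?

#5ea25e

CSS lime is rgb(0, 255, 0).
An 8% tone moves each channel 8% toward 128:
  R: 0 + 0.08×(128−0) = 0 + 10.24 = 10.24 → 10
  G: 255 − 10.16 = 244.84 → 245
  B: 0 + 0.08×(128−0) = 0 + 10.24 = 10.24 → 10
After the tone: rgb(10, 245, 10) = #0af50a.
Lerp each channel 71% toward 128:
  R: 10 + 0.71×(128−10) = 10 + 83.78 = 93.78 → 94
  G: 245 − 83.07 = 161.93 → 162
  B: 10 + 0.71×(128−10) = 10 + 83.78 = 93.78 → 94
rgb(94, 162, 94) = #5ea25e.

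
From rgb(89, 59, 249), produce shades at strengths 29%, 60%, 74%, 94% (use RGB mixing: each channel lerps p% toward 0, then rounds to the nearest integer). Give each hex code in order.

29%: (89 − 25.81 = 63.19→63, 59 − 17.11 = 41.89→42, 249 − 72.21 = 176.79→177) → #3F2AB1
60%: (89 − 53.4 = 35.6→36, 59 − 35.4 = 23.6→24, 249 − 149.4 = 99.6→100) → #241864
74%: (89 − 65.86 = 23.14→23, 59 − 43.66 = 15.34→15, 249 − 184.26 = 64.74→65) → #170F41
94%: (89 − 83.66 = 5.34→5, 59 − 55.46 = 3.54→4, 249 − 234.06 = 14.94→15) → #05040F

#3F2AB1, #241864, #170F41, #05040F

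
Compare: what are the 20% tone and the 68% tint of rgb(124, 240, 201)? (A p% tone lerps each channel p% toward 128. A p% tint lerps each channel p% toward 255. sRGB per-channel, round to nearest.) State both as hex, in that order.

20% tone:
  R: 124 + 0.8 = 124.8 → 125
  G: 240 + 0.2×(128−240) = 240 − 22.4 = 217.6 → 218
  B: 201 + 0.2×(128−201) = 201 − 14.6 = 186.4 → 186
  → #7DDABA
68% tint:
  R: 124 + 0.68×(255−124) = 124 + 89.08 = 213.08 → 213
  G: 240 + 0.68×(255−240) = 240 + 10.2 = 250.2 → 250
  B: 201 + 36.72 = 237.72 → 238
  → #D5FAEE

#7DDABA, #D5FAEE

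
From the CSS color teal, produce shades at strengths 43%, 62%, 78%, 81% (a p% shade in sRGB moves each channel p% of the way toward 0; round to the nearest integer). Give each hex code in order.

#004949, #003131, #001C1C, #001818

CSS teal is rgb(0, 128, 128).
43%: (0→0, 128 − 55.04 = 72.96→73, 128 − 55.04 = 72.96→73) → #004949
62%: (0→0, 128 − 79.36 = 48.64→49, 128 − 79.36 = 48.64→49) → #003131
78%: (0→0, 128 − 99.84 = 28.16→28, 128 − 99.84 = 28.16→28) → #001C1C
81%: (0→0, 128 − 103.68 = 24.32→24, 128 − 103.68 = 24.32→24) → #001818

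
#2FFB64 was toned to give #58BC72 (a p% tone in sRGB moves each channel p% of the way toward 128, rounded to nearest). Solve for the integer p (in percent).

#2FFB64 is rgb(47, 251, 100); #58BC72 is rgb(88, 188, 114).
On the G channel (widest range): 188 ≈ 251 + (p/100)(128 − 251), so p ≈ 100×(188 − 251)/(128 − 251) = -6300/-123 = 51.22.
p = 51 reproduces all three channels after rounding.

51%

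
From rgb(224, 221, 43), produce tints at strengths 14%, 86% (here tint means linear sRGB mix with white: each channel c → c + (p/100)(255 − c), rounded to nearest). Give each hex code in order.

14%: (224 + 4.34 = 228.34→228, 221 + 4.76 = 225.76→226, 43 + 29.68 = 72.68→73) → #E4E249
86%: (224 + 26.66 = 250.66→251, 221 + 29.24 = 250.24→250, 43 + 182.32 = 225.32→225) → #FBFAE1

#E4E249, #FBFAE1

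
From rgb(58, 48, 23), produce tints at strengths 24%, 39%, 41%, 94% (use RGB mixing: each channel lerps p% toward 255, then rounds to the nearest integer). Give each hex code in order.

#69624F, #878171, #8B8576, #F3F3F1

24%: (58 + 47.28 = 105.28→105, 48 + 49.68 = 97.68→98, 23 + 55.68 = 78.68→79) → #69624F
39%: (58 + 76.83 = 134.83→135, 48 + 80.73 = 128.73→129, 23 + 90.48 = 113.48→113) → #878171
41%: (58 + 80.77 = 138.77→139, 48 + 84.87 = 132.87→133, 23 + 95.12 = 118.12→118) → #8B8576
94%: (58 + 185.18 = 243.18→243, 48 + 194.58 = 242.58→243, 23 + 218.08 = 241.08→241) → #F3F3F1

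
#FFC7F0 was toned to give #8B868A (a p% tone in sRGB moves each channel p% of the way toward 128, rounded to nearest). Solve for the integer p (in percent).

#FFC7F0 is rgb(255, 199, 240); #8B868A is rgb(139, 134, 138).
On the R channel (widest range): 139 ≈ 255 + (p/100)(128 − 255), so p ≈ 100×(139 − 255)/(128 − 255) = -11600/-127 = 91.34.
p = 91 reproduces all three channels after rounding.

91%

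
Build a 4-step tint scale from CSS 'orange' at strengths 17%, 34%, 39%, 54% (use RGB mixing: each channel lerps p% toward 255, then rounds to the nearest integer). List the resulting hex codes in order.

CSS orange is rgb(255, 165, 0).
17%: (255→255, 165 + 15.3 = 180.3→180, 0 + 43.35 = 43.35→43) → #ffb42b
34%: (255→255, 165 + 30.6 = 195.6→196, 0 + 86.7 = 86.7→87) → #ffc457
39%: (255→255, 165 + 35.1 = 200.1→200, 0 + 99.45 = 99.45→99) → #ffc863
54%: (255→255, 165 + 48.6 = 213.6→214, 0 + 137.7 = 137.7→138) → #ffd68a

#ffb42b, #ffc457, #ffc863, #ffd68a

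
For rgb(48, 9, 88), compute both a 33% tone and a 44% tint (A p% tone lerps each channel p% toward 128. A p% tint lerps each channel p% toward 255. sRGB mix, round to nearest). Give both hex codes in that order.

#4A3065, #8B75A1

33% tone:
  R: 48 + 0.33×(128−48) = 48 + 26.4 = 74.4 → 74
  G: 9 + 39.27 = 48.27 → 48
  B: 88 + 0.33×(128−88) = 88 + 13.2 = 101.2 → 101
  → #4A3065
44% tint:
  R: 48 + 0.44×(255−48) = 48 + 91.08 = 139.08 → 139
  G: 9 + 0.44×(255−9) = 9 + 108.24 = 117.24 → 117
  B: 88 + 73.48 = 161.48 → 161
  → #8B75A1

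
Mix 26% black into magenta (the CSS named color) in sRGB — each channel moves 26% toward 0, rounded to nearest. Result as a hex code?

#BD00BD

CSS magenta is rgb(255, 0, 255).
Lerp each channel 26% toward 0:
  R: 255 + 0.26×(0−255) = 255 − 66.3 = 188.7 → 189
  G: 0 + 0.26×(0−0) = 0 + 0 = 0 → 0
  B: 255 − 66.3 = 188.7 → 189
rgb(189, 0, 189) = #BD00BD.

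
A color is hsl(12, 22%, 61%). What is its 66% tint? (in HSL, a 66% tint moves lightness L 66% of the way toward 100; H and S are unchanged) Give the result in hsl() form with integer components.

L moves 66% from 61 toward 100: 61 + 25.74 = 86.74 → 87.
H and S are unchanged.

hsl(12, 22%, 87%)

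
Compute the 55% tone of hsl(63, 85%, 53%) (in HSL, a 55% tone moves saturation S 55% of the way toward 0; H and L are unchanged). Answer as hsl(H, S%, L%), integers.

S moves 55% from 85 toward 0: 85 − 46.75 = 38.25 → 38.
H and L are unchanged.

hsl(63, 38%, 53%)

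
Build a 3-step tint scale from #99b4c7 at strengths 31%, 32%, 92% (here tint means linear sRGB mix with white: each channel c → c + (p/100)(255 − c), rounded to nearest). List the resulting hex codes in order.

#99b4c7 is rgb(153, 180, 199).
31%: (153 + 31.62 = 184.62→185, 180 + 23.25 = 203.25→203, 199 + 17.36 = 216.36→216) → #b9cbd8
32%: (153 + 32.64 = 185.64→186, 180 + 24 = 204→204, 199 + 17.92 = 216.92→217) → #baccd9
92%: (153 + 93.84 = 246.84→247, 180 + 69 = 249→249, 199 + 51.52 = 250.52→251) → #f7f9fb

#b9cbd8, #baccd9, #f7f9fb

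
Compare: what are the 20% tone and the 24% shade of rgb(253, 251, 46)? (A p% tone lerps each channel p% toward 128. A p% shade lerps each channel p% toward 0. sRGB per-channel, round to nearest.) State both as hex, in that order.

#e4e23e, #c0bf23

20% tone:
  R: 253 + 0.2×(128−253) = 253 − 25 = 228 → 228
  G: 251 − 24.6 = 226.4 → 226
  B: 46 + 16.4 = 62.4 → 62
  → #e4e23e
24% shade:
  R: 253 + 0.24×(0−253) = 253 − 60.72 = 192.28 → 192
  G: 251 − 60.24 = 190.76 → 191
  B: 46 + 0.24×(0−46) = 46 − 11.04 = 34.96 → 35
  → #c0bf23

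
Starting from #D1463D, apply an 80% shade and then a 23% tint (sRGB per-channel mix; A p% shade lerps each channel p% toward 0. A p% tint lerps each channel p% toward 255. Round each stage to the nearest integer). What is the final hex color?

#5B4544

#D1463D is rgb(209, 70, 61).
Lerp each channel 80% toward 0:
  R: 209 + 0.8×(0−209) = 209 − 167.2 = 41.8 → 42
  G: 70 + 0.8×(0−70) = 70 − 56 = 14 → 14
  B: 61 − 48.8 = 12.2 → 12
After the shade: rgb(42, 14, 12) = #2A0E0C.
Lerp each channel 23% toward 255:
  R: 42 + 48.99 = 90.99 → 91
  G: 14 + 0.23×(255−14) = 14 + 55.43 = 69.43 → 69
  B: 12 + 55.89 = 67.89 → 68
rgb(91, 69, 68) = #5B4544.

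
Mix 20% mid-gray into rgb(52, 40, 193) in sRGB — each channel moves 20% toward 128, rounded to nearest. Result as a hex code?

#433AB4

Lerp each channel 20% toward 128:
  R: 52 + 0.2×(128−52) = 52 + 15.2 = 67.2 → 67
  G: 40 + 0.2×(128−40) = 40 + 17.6 = 57.6 → 58
  B: 193 − 13 = 180 → 180
rgb(67, 58, 180) = #433AB4.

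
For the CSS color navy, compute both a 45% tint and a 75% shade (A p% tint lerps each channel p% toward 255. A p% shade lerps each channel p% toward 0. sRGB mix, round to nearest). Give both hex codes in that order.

#7373b9, #000020

CSS navy is rgb(0, 0, 128).
45% tint:
  R: 0 + 0.45×(255−0) = 0 + 114.75 = 114.75 → 115
  G: 0 + 0.45×(255−0) = 0 + 114.75 = 114.75 → 115
  B: 128 + 0.45×(255−128) = 128 + 57.15 = 185.15 → 185
  → #7373b9
75% shade:
  R: 0 + 0.75×(0−0) = 0 + 0 = 0 → 0
  G: 0 + 0.75×(0−0) = 0 + 0 = 0 → 0
  B: 128 − 96 = 32 → 32
  → #000020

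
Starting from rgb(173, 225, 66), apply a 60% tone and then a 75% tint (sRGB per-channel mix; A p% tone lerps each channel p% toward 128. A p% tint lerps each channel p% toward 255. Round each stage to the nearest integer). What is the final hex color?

#e4e9d9

Per channel, c → c + 0.6(128 − c):
  R: 173 − 27 = 146 → 146
  G: 225 − 58.2 = 166.8 → 167
  B: 66 + 0.6×(128−66) = 66 + 37.2 = 103.2 → 103
After the tone: rgb(146, 167, 103) = #92a767.
A 75% tint moves each channel 75% toward 255:
  R: 146 + 0.75×(255−146) = 146 + 81.75 = 227.75 → 228
  G: 167 + 66 = 233 → 233
  B: 103 + 0.75×(255−103) = 103 + 114 = 217 → 217
rgb(228, 233, 217) = #e4e9d9.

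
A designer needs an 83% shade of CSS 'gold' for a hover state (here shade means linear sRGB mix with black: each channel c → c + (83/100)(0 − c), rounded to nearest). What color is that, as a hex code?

#2b2500

CSS gold is rgb(255, 215, 0).
An 83% shade moves each channel 83% toward 0:
  R: 255 − 211.65 = 43.35 → 43
  G: 215 − 178.45 = 36.55 → 37
  B: 0 + 0.83×(0−0) = 0 + 0 = 0 → 0
rgb(43, 37, 0) = #2b2500.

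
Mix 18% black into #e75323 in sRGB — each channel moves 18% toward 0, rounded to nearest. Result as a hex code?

#bd441d

#e75323 is rgb(231, 83, 35).
An 18% shade moves each channel 18% toward 0:
  R: 231 + 0.18×(0−231) = 231 − 41.58 = 189.42 → 189
  G: 83 + 0.18×(0−83) = 83 − 14.94 = 68.06 → 68
  B: 35 + 0.18×(0−35) = 35 − 6.3 = 28.7 → 29
rgb(189, 68, 29) = #bd441d.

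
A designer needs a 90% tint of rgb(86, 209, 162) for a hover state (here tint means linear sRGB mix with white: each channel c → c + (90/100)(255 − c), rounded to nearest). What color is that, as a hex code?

A 90% tint moves each channel 90% toward 255:
  R: 86 + 152.1 = 238.1 → 238
  G: 209 + 0.9×(255−209) = 209 + 41.4 = 250.4 → 250
  B: 162 + 0.9×(255−162) = 162 + 83.7 = 245.7 → 246
rgb(238, 250, 246) = #eefaf6.

#eefaf6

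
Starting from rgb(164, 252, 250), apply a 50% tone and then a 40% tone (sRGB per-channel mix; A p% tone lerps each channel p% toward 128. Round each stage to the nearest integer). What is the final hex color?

Lerp each channel 50% toward 128:
  R: 164 + 0.5×(128−164) = 164 − 18 = 146 → 146
  G: 252 − 62 = 190 → 190
  B: 250 − 61 = 189 → 189
After the tone: rgb(146, 190, 189) = #92BEBD.
A 40% tone moves each channel 40% toward 128:
  R: 146 − 7.2 = 138.8 → 139
  G: 190 + 0.4×(128−190) = 190 − 24.8 = 165.2 → 165
  B: 189 − 24.4 = 164.6 → 165
rgb(139, 165, 165) = #8BA5A5.

#8BA5A5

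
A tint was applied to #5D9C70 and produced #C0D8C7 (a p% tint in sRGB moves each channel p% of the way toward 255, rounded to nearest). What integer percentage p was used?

61%

#5D9C70 is rgb(93, 156, 112); #C0D8C7 is rgb(192, 216, 199).
On the R channel (widest range): 192 ≈ 93 + (p/100)(255 − 93), so p ≈ 100×(192 − 93)/(255 − 93) = 9900/162 = 61.11.
p = 61 reproduces all three channels after rounding.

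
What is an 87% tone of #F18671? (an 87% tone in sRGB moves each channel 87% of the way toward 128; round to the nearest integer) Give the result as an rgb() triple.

rgb(143, 129, 126)

#F18671 is rgb(241, 134, 113).
An 87% tone moves each channel 87% toward 128:
  R: 241 + 0.87×(128−241) = 241 − 98.31 = 142.69 → 143
  G: 134 + 0.87×(128−134) = 134 − 5.22 = 128.78 → 129
  B: 113 + 0.87×(128−113) = 113 + 13.05 = 126.05 → 126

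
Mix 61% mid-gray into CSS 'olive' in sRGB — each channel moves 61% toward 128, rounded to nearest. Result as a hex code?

CSS olive is rgb(128, 128, 0).
Per channel, c → c + 0.61(128 − c):
  R: 128 + 0 = 128 → 128
  G: 128 + 0.61×(128−128) = 128 + 0 = 128 → 128
  B: 0 + 0.61×(128−0) = 0 + 78.08 = 78.08 → 78
rgb(128, 128, 78) = #80804e.

#80804e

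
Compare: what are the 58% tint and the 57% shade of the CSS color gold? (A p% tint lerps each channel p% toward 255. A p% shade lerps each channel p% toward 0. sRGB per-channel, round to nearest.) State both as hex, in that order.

#FFEE94, #6E5C00

CSS gold is rgb(255, 215, 0).
58% tint:
  R: 255 + 0 = 255 → 255
  G: 215 + 23.2 = 238.2 → 238
  B: 0 + 147.9 = 147.9 → 148
  → #FFEE94
57% shade:
  R: 255 − 145.35 = 109.65 → 110
  G: 215 + 0.57×(0−215) = 215 − 122.55 = 92.45 → 92
  B: 0 + 0.57×(0−0) = 0 + 0 = 0 → 0
  → #6E5C00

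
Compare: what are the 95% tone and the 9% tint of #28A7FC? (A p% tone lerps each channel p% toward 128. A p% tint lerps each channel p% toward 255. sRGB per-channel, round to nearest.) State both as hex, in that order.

#28A7FC is rgb(40, 167, 252).
95% tone:
  R: 40 + 0.95×(128−40) = 40 + 83.6 = 123.6 → 124
  G: 167 − 37.05 = 129.95 → 130
  B: 252 + 0.95×(128−252) = 252 − 117.8 = 134.2 → 134
  → #7C8286
9% tint:
  R: 40 + 0.09×(255−40) = 40 + 19.35 = 59.35 → 59
  G: 167 + 0.09×(255−167) = 167 + 7.92 = 174.92 → 175
  B: 252 + 0.09×(255−252) = 252 + 0.27 = 252.27 → 252
  → #3BAFFC

#7C8286, #3BAFFC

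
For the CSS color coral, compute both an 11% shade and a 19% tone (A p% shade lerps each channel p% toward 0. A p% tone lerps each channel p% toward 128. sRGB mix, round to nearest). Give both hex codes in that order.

CSS coral is rgb(255, 127, 80).
11% shade:
  R: 255 + 0.11×(0−255) = 255 − 28.05 = 226.95 → 227
  G: 127 − 13.97 = 113.03 → 113
  B: 80 + 0.11×(0−80) = 80 − 8.8 = 71.2 → 71
  → #E37147
19% tone:
  R: 255 − 24.13 = 230.87 → 231
  G: 127 + 0.19 = 127.19 → 127
  B: 80 + 9.12 = 89.12 → 89
  → #E77F59

#E37147, #E77F59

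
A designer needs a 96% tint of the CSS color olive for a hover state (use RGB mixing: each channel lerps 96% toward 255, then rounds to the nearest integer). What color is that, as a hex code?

CSS olive is rgb(128, 128, 0).
Lerp each channel 96% toward 255:
  R: 128 + 0.96×(255−128) = 128 + 121.92 = 249.92 → 250
  G: 128 + 121.92 = 249.92 → 250
  B: 0 + 244.8 = 244.8 → 245
rgb(250, 250, 245) = #FAFAF5.

#FAFAF5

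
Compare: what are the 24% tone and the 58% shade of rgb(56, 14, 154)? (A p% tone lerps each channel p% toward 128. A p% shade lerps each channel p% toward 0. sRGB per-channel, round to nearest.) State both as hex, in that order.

24% tone:
  R: 56 + 0.24×(128−56) = 56 + 17.28 = 73.28 → 73
  G: 14 + 0.24×(128−14) = 14 + 27.36 = 41.36 → 41
  B: 154 − 6.24 = 147.76 → 148
  → #492994
58% shade:
  R: 56 − 32.48 = 23.52 → 24
  G: 14 + 0.58×(0−14) = 14 − 8.12 = 5.88 → 6
  B: 154 + 0.58×(0−154) = 154 − 89.32 = 64.68 → 65
  → #180641

#492994, #180641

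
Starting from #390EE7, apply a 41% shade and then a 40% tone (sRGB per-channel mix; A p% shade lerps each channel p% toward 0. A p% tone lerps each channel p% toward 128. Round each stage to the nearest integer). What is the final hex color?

#483885

#390EE7 is rgb(57, 14, 231).
Lerp each channel 41% toward 0:
  R: 57 + 0.41×(0−57) = 57 − 23.37 = 33.63 → 34
  G: 14 − 5.74 = 8.26 → 8
  B: 231 + 0.41×(0−231) = 231 − 94.71 = 136.29 → 136
After the shade: rgb(34, 8, 136) = #220888.
Lerp each channel 40% toward 128:
  R: 34 + 0.4×(128−34) = 34 + 37.6 = 71.6 → 72
  G: 8 + 48 = 56 → 56
  B: 136 + 0.4×(128−136) = 136 − 3.2 = 132.8 → 133
rgb(72, 56, 133) = #483885.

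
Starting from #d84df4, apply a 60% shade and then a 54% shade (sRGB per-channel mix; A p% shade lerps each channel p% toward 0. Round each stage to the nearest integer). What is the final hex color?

#d84df4 is rgb(216, 77, 244).
A 60% shade moves each channel 60% toward 0:
  R: 216 + 0.6×(0−216) = 216 − 129.6 = 86.4 → 86
  G: 77 + 0.6×(0−77) = 77 − 46.2 = 30.8 → 31
  B: 244 + 0.6×(0−244) = 244 − 146.4 = 97.6 → 98
After the shade: rgb(86, 31, 98) = #561f62.
Per channel, c → c + 0.54(0 − c):
  R: 86 + 0.54×(0−86) = 86 − 46.44 = 39.56 → 40
  G: 31 − 16.74 = 14.26 → 14
  B: 98 − 52.92 = 45.08 → 45
rgb(40, 14, 45) = #280e2d.

#280e2d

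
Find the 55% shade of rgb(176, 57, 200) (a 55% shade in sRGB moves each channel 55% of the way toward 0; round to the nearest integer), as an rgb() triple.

Lerp each channel 55% toward 0:
  R: 176 + 0.55×(0−176) = 176 − 96.8 = 79.2 → 79
  G: 57 − 31.35 = 25.65 → 26
  B: 200 + 0.55×(0−200) = 200 − 110 = 90 → 90

rgb(79, 26, 90)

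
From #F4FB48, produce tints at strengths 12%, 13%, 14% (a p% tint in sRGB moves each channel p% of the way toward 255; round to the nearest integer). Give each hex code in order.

#F5FB5E, #F5FC60, #F6FC62

#F4FB48 is rgb(244, 251, 72).
12%: (244 + 1.32 = 245.32→245, 251→251, 72 + 21.96 = 93.96→94) → #F5FB5E
13%: (244 + 1.43 = 245.43→245, 251 + 0.52 = 251.52→252, 72 + 23.79 = 95.79→96) → #F5FC60
14%: (244 + 1.54 = 245.54→246, 251 + 0.56 = 251.56→252, 72 + 25.62 = 97.62→98) → #F6FC62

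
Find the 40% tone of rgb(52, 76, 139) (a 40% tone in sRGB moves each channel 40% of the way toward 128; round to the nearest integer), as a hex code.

#526187

Per channel, c → c + 0.4(128 − c):
  R: 52 + 0.4×(128−52) = 52 + 30.4 = 82.4 → 82
  G: 76 + 20.8 = 96.8 → 97
  B: 139 + 0.4×(128−139) = 139 − 4.4 = 134.6 → 135
rgb(82, 97, 135) = #526187.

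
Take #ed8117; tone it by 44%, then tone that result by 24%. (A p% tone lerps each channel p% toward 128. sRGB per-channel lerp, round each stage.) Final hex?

#ed8117 is rgb(237, 129, 23).
Lerp each channel 44% toward 128:
  R: 237 + 0.44×(128−237) = 237 − 47.96 = 189.04 → 189
  G: 129 − 0.44 = 128.56 → 129
  B: 23 + 0.44×(128−23) = 23 + 46.2 = 69.2 → 69
After the tone: rgb(189, 129, 69) = #bd8145.
Lerp each channel 24% toward 128:
  R: 189 − 14.64 = 174.36 → 174
  G: 129 − 0.24 = 128.76 → 129
  B: 69 + 0.24×(128−69) = 69 + 14.16 = 83.16 → 83
rgb(174, 129, 83) = #ae8153.

#ae8153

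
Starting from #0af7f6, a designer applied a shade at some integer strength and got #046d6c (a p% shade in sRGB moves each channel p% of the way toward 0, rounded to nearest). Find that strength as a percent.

56%

#0af7f6 is rgb(10, 247, 246); #046d6c is rgb(4, 109, 108).
On the G channel (widest range): 109 ≈ 247 + (p/100)(0 − 247), so p ≈ 100×(109 − 247)/(0 − 247) = -13800/-247 = 55.87.
p = 56 reproduces all three channels after rounding.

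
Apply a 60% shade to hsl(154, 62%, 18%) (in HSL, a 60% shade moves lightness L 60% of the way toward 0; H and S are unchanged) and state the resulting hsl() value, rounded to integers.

L moves 60% from 18 toward 0: 18 − 10.8 = 7.2 → 7.
H and S are unchanged.

hsl(154, 62%, 7%)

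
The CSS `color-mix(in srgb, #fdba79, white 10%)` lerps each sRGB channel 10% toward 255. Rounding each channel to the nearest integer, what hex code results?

#fdba79 is rgb(253, 186, 121).
Lerp each channel 10% toward 255:
  R: 253 + 0.1×(255−253) = 253 + 0.2 = 253.2 → 253
  G: 186 + 6.9 = 192.9 → 193
  B: 121 + 0.1×(255−121) = 121 + 13.4 = 134.4 → 134
rgb(253, 193, 134) = #fdc186.

#fdc186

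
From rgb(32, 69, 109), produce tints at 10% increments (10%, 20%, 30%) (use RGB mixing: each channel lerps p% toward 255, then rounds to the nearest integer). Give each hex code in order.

10%: (32 + 22.3 = 54.3→54, 69 + 18.6 = 87.6→88, 109 + 14.6 = 123.6→124) → #36587C
20%: (32 + 44.6 = 76.6→77, 69 + 37.2 = 106.2→106, 109 + 29.2 = 138.2→138) → #4D6A8A
30%: (32 + 66.9 = 98.9→99, 69 + 55.8 = 124.8→125, 109 + 43.8 = 152.8→153) → #637D99

#36587C, #4D6A8A, #637D99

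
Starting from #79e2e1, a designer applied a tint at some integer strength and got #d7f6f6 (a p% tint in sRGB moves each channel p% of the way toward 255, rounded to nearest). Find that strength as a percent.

70%

#79e2e1 is rgb(121, 226, 225); #d7f6f6 is rgb(215, 246, 246).
On the R channel (widest range): 215 ≈ 121 + (p/100)(255 − 121), so p ≈ 100×(215 − 121)/(255 − 121) = 9400/134 = 70.15.
p = 70 reproduces all three channels after rounding.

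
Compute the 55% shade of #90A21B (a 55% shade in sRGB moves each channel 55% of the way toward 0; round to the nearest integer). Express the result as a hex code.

#41490C

#90A21B is rgb(144, 162, 27).
Per channel, c → c + 0.55(0 − c):
  R: 144 + 0.55×(0−144) = 144 − 79.2 = 64.8 → 65
  G: 162 + 0.55×(0−162) = 162 − 89.1 = 72.9 → 73
  B: 27 + 0.55×(0−27) = 27 − 14.85 = 12.15 → 12
rgb(65, 73, 12) = #41490C.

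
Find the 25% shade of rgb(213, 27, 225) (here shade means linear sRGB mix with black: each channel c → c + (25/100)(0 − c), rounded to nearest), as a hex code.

#A014A9

A 25% shade moves each channel 25% toward 0:
  R: 213 + 0.25×(0−213) = 213 − 53.25 = 159.75 → 160
  G: 27 + 0.25×(0−27) = 27 − 6.75 = 20.25 → 20
  B: 225 + 0.25×(0−225) = 225 − 56.25 = 168.75 → 169
rgb(160, 20, 169) = #A014A9.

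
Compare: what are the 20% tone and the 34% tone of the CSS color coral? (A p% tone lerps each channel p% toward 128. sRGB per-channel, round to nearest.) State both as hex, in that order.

CSS coral is rgb(255, 127, 80).
20% tone:
  R: 255 − 25.4 = 229.6 → 230
  G: 127 + 0.2 = 127.2 → 127
  B: 80 + 0.2×(128−80) = 80 + 9.6 = 89.6 → 90
  → #E67F5A
34% tone:
  R: 255 − 43.18 = 211.82 → 212
  G: 127 + 0.34×(128−127) = 127 + 0.34 = 127.34 → 127
  B: 80 + 0.34×(128−80) = 80 + 16.32 = 96.32 → 96
  → #D47F60

#E67F5A, #D47F60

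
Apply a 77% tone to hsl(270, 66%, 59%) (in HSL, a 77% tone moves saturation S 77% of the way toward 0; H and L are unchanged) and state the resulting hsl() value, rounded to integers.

S moves 77% from 66 toward 0: 66 − 50.82 = 15.18 → 15.
H and L are unchanged.

hsl(270, 15%, 59%)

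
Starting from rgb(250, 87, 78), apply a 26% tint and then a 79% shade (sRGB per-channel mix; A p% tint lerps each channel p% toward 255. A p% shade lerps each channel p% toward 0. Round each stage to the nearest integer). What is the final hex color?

Per channel, c → c + 0.26(255 − c):
  R: 250 + 1.3 = 251.3 → 251
  G: 87 + 43.68 = 130.68 → 131
  B: 78 + 46.02 = 124.02 → 124
After the tint: rgb(251, 131, 124) = #FB837C.
Lerp each channel 79% toward 0:
  R: 251 + 0.79×(0−251) = 251 − 198.29 = 52.71 → 53
  G: 131 − 103.49 = 27.51 → 28
  B: 124 − 97.96 = 26.04 → 26
rgb(53, 28, 26) = #351C1A.

#351C1A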